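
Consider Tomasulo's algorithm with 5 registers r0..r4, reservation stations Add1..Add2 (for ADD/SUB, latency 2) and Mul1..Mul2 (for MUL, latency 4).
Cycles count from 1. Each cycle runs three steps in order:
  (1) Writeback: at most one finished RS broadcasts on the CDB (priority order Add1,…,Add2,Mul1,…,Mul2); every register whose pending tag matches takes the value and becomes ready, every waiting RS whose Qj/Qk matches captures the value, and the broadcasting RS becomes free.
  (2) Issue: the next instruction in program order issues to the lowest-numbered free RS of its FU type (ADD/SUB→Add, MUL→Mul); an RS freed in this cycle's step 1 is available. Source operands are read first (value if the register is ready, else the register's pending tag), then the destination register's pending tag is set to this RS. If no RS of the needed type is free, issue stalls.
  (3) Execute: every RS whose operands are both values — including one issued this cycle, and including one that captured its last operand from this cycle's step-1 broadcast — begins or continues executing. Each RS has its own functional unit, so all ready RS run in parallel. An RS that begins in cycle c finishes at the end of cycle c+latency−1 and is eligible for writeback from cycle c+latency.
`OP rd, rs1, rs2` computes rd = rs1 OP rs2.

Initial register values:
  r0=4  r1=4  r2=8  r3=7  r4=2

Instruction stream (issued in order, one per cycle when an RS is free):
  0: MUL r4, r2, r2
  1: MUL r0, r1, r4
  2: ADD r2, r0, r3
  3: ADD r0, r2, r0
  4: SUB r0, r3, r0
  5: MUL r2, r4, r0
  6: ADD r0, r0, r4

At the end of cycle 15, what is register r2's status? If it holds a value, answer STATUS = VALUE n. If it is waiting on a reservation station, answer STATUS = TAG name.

STATUS = TAG Mul1

cycle 1: issue MUL r4<-Mul1 // r0:4,r1:4,r2:8,r3:7,r4:Mul1
cycle 2: issue MUL r0<-Mul2 // r0:Mul2,r1:4,r2:8,r3:7,r4:Mul1
cycle 3: issue ADD r2<-Add1 // r0:Mul2,r1:4,r2:Add1,r3:7,r4:Mul1
cycle 4: issue ADD r0<-Add2 // r0:Add2,r1:4,r2:Add1,r3:7,r4:Mul1
cycle 5: CDB Mul1=64; stall // r0:Add2,r1:4,r2:Add1,r3:7,r4:64
cycle 6: stall // r0:Add2,r1:4,r2:Add1,r3:7,r4:64
cycle 7: stall // r0:Add2,r1:4,r2:Add1,r3:7,r4:64
cycle 8: stall // r0:Add2,r1:4,r2:Add1,r3:7,r4:64
cycle 9: CDB Mul2=256; stall // r0:Add2,r1:4,r2:Add1,r3:7,r4:64
cycle 10: stall // r0:Add2,r1:4,r2:Add1,r3:7,r4:64
cycle 11: CDB Add1=263; issue SUB r0<-Add1 // r0:Add1,r1:4,r2:263,r3:7,r4:64
cycle 12: issue MUL r2<-Mul1 // r0:Add1,r1:4,r2:Mul1,r3:7,r4:64
cycle 13: CDB Add2=519; issue ADD r0<-Add2 // r0:Add2,r1:4,r2:Mul1,r3:7,r4:64
cycle 14: - // r0:Add2,r1:4,r2:Mul1,r3:7,r4:64
cycle 15: CDB Add1=-512 // r0:Add2,r1:4,r2:Mul1,r3:7,r4:64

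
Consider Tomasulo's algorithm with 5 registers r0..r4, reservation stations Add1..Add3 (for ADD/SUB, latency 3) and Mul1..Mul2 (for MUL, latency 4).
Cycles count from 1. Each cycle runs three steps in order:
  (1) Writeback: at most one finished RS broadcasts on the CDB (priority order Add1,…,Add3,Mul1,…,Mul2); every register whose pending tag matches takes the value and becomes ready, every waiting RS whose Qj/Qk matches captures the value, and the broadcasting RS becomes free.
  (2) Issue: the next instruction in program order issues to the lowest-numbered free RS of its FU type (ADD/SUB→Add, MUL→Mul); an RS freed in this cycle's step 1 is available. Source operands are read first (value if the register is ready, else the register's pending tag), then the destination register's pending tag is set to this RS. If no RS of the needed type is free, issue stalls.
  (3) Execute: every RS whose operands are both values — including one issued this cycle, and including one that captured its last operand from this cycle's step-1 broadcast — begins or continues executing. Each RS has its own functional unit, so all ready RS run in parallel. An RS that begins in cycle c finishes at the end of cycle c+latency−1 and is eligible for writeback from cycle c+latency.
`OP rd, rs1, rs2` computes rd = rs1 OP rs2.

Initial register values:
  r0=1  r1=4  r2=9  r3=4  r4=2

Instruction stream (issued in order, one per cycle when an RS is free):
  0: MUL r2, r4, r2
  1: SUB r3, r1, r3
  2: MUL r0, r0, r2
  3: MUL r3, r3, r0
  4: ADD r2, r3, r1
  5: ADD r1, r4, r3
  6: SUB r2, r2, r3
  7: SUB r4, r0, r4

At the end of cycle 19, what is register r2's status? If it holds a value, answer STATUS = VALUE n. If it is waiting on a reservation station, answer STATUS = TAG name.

STATUS = TAG Add3

c1: issue MUL r2<-Mul1 | r0:1,r1:4,r2:Mul1,r3:4,r4:2
c2: issue SUB r3<-Add1 | r0:1,r1:4,r2:Mul1,r3:Add1,r4:2
c3: issue MUL r0<-Mul2 | r0:Mul2,r1:4,r2:Mul1,r3:Add1,r4:2
c4: stall | r0:Mul2,r1:4,r2:Mul1,r3:Add1,r4:2
c5: CDB Add1=0; stall | r0:Mul2,r1:4,r2:Mul1,r3:0,r4:2
c6: CDB Mul1=18; issue MUL r3<-Mul1 | r0:Mul2,r1:4,r2:18,r3:Mul1,r4:2
c7: issue ADD r2<-Add1 | r0:Mul2,r1:4,r2:Add1,r3:Mul1,r4:2
c8: issue ADD r1<-Add2 | r0:Mul2,r1:Add2,r2:Add1,r3:Mul1,r4:2
c9: issue SUB r2<-Add3 | r0:Mul2,r1:Add2,r2:Add3,r3:Mul1,r4:2
c10: CDB Mul2=18; stall | r0:18,r1:Add2,r2:Add3,r3:Mul1,r4:2
c11: stall | r0:18,r1:Add2,r2:Add3,r3:Mul1,r4:2
c12: stall | r0:18,r1:Add2,r2:Add3,r3:Mul1,r4:2
c13: stall | r0:18,r1:Add2,r2:Add3,r3:Mul1,r4:2
c14: CDB Mul1=0; stall | r0:18,r1:Add2,r2:Add3,r3:0,r4:2
c15: stall | r0:18,r1:Add2,r2:Add3,r3:0,r4:2
c16: stall | r0:18,r1:Add2,r2:Add3,r3:0,r4:2
c17: CDB Add1=4; issue SUB r4<-Add1 | r0:18,r1:Add2,r2:Add3,r3:0,r4:Add1
c18: CDB Add2=2 | r0:18,r1:2,r2:Add3,r3:0,r4:Add1
c19: - | r0:18,r1:2,r2:Add3,r3:0,r4:Add1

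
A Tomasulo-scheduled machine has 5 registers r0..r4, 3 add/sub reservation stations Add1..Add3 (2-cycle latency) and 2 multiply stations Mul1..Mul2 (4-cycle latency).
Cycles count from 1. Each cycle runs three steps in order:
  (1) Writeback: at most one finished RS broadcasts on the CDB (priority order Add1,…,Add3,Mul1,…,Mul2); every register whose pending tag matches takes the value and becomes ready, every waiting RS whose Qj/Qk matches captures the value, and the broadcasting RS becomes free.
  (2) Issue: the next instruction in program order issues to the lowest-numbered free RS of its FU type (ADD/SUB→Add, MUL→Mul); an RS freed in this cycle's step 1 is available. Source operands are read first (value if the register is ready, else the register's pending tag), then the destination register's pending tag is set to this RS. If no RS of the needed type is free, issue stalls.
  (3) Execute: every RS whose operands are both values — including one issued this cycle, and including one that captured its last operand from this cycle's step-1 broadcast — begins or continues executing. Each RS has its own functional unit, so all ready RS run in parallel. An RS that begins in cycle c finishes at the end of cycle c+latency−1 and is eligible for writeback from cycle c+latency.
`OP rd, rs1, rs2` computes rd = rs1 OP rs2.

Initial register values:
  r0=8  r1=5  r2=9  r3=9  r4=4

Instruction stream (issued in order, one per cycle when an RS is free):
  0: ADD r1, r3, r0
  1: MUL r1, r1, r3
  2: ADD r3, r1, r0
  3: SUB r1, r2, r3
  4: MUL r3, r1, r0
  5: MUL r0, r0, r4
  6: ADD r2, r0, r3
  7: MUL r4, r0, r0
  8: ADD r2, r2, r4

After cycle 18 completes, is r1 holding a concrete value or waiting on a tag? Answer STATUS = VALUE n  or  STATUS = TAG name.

c1: issue ADD r1<-Add1 | r0:8,r1:Add1,r2:9,r3:9,r4:4
c2: issue MUL r1<-Mul1 | r0:8,r1:Mul1,r2:9,r3:9,r4:4
c3: CDB Add1=17; issue ADD r3<-Add1 | r0:8,r1:Mul1,r2:9,r3:Add1,r4:4
c4: issue SUB r1<-Add2 | r0:8,r1:Add2,r2:9,r3:Add1,r4:4
c5: issue MUL r3<-Mul2 | r0:8,r1:Add2,r2:9,r3:Mul2,r4:4
c6: stall | r0:8,r1:Add2,r2:9,r3:Mul2,r4:4
c7: CDB Mul1=153; issue MUL r0<-Mul1 | r0:Mul1,r1:Add2,r2:9,r3:Mul2,r4:4
c8: issue ADD r2<-Add3 | r0:Mul1,r1:Add2,r2:Add3,r3:Mul2,r4:4
c9: CDB Add1=161; stall | r0:Mul1,r1:Add2,r2:Add3,r3:Mul2,r4:4
c10: stall | r0:Mul1,r1:Add2,r2:Add3,r3:Mul2,r4:4
c11: CDB Add2=-152; stall | r0:Mul1,r1:-152,r2:Add3,r3:Mul2,r4:4
c12: CDB Mul1=32; issue MUL r4<-Mul1 | r0:32,r1:-152,r2:Add3,r3:Mul2,r4:Mul1
c13: issue ADD r2<-Add1 | r0:32,r1:-152,r2:Add1,r3:Mul2,r4:Mul1
c14: - | r0:32,r1:-152,r2:Add1,r3:Mul2,r4:Mul1
c15: CDB Mul2=-1216 | r0:32,r1:-152,r2:Add1,r3:-1216,r4:Mul1
c16: CDB Mul1=1024 | r0:32,r1:-152,r2:Add1,r3:-1216,r4:1024
c17: CDB Add3=-1184 | r0:32,r1:-152,r2:Add1,r3:-1216,r4:1024
c18: - | r0:32,r1:-152,r2:Add1,r3:-1216,r4:1024

STATUS = VALUE -152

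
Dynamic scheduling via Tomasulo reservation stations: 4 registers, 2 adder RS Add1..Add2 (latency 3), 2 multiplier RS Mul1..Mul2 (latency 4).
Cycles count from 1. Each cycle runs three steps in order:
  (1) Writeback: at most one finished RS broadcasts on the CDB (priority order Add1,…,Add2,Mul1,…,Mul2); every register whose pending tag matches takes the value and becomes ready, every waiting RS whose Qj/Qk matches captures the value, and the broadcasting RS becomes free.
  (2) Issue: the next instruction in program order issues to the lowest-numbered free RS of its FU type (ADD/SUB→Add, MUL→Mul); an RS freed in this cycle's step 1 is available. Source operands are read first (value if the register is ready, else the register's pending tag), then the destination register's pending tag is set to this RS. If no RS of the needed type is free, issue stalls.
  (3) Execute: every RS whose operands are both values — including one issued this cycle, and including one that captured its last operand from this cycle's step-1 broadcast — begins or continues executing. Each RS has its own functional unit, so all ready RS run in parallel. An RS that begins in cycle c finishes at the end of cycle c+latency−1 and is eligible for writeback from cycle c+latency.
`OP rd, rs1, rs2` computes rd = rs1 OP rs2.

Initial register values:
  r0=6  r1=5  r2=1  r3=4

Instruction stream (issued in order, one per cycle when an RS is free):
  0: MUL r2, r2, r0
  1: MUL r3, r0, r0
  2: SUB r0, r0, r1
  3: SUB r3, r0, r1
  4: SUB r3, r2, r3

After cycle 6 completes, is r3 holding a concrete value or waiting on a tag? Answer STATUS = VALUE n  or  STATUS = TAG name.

STATUS = TAG Add1

c1: issue MUL r2<-Mul1 | r0:6,r1:5,r2:Mul1,r3:4
c2: issue MUL r3<-Mul2 | r0:6,r1:5,r2:Mul1,r3:Mul2
c3: issue SUB r0<-Add1 | r0:Add1,r1:5,r2:Mul1,r3:Mul2
c4: issue SUB r3<-Add2 | r0:Add1,r1:5,r2:Mul1,r3:Add2
c5: CDB Mul1=6; stall | r0:Add1,r1:5,r2:6,r3:Add2
c6: CDB Add1=1; issue SUB r3<-Add1 | r0:1,r1:5,r2:6,r3:Add1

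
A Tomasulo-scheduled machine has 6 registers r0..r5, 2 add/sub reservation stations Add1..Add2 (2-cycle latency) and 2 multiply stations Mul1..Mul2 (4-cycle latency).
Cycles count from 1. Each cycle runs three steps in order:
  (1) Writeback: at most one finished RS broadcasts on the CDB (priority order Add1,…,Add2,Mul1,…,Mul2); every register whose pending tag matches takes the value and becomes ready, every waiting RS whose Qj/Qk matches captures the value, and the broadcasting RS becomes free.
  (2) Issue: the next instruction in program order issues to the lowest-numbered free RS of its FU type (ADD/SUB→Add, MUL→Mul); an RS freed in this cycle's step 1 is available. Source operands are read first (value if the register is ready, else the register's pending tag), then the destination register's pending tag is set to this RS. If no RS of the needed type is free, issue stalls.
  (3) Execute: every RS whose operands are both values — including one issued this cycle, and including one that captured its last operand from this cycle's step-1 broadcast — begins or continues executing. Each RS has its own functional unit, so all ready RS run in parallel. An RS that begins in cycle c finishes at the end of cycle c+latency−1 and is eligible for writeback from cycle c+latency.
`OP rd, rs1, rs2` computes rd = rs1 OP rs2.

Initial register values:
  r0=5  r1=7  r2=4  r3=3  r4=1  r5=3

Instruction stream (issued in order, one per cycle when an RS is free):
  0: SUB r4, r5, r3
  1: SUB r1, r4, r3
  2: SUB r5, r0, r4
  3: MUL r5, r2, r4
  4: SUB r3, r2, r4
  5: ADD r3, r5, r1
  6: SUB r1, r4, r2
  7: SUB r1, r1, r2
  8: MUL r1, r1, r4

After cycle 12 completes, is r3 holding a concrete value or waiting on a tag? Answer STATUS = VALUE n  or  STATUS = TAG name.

STATUS = VALUE -3

c1: issue SUB r4<-Add1 | r0:5,r1:7,r2:4,r3:3,r4:Add1,r5:3
c2: issue SUB r1<-Add2 | r0:5,r1:Add2,r2:4,r3:3,r4:Add1,r5:3
c3: CDB Add1=0; issue SUB r5<-Add1 | r0:5,r1:Add2,r2:4,r3:3,r4:0,r5:Add1
c4: issue MUL r5<-Mul1 | r0:5,r1:Add2,r2:4,r3:3,r4:0,r5:Mul1
c5: CDB Add1=5; issue SUB r3<-Add1 | r0:5,r1:Add2,r2:4,r3:Add1,r4:0,r5:Mul1
c6: CDB Add2=-3; issue ADD r3<-Add2 | r0:5,r1:-3,r2:4,r3:Add2,r4:0,r5:Mul1
c7: CDB Add1=4; issue SUB r1<-Add1 | r0:5,r1:Add1,r2:4,r3:Add2,r4:0,r5:Mul1
c8: CDB Mul1=0; stall | r0:5,r1:Add1,r2:4,r3:Add2,r4:0,r5:0
c9: CDB Add1=-4; issue SUB r1<-Add1 | r0:5,r1:Add1,r2:4,r3:Add2,r4:0,r5:0
c10: CDB Add2=-3; issue MUL r1<-Mul1 | r0:5,r1:Mul1,r2:4,r3:-3,r4:0,r5:0
c11: CDB Add1=-8 | r0:5,r1:Mul1,r2:4,r3:-3,r4:0,r5:0
c12: - | r0:5,r1:Mul1,r2:4,r3:-3,r4:0,r5:0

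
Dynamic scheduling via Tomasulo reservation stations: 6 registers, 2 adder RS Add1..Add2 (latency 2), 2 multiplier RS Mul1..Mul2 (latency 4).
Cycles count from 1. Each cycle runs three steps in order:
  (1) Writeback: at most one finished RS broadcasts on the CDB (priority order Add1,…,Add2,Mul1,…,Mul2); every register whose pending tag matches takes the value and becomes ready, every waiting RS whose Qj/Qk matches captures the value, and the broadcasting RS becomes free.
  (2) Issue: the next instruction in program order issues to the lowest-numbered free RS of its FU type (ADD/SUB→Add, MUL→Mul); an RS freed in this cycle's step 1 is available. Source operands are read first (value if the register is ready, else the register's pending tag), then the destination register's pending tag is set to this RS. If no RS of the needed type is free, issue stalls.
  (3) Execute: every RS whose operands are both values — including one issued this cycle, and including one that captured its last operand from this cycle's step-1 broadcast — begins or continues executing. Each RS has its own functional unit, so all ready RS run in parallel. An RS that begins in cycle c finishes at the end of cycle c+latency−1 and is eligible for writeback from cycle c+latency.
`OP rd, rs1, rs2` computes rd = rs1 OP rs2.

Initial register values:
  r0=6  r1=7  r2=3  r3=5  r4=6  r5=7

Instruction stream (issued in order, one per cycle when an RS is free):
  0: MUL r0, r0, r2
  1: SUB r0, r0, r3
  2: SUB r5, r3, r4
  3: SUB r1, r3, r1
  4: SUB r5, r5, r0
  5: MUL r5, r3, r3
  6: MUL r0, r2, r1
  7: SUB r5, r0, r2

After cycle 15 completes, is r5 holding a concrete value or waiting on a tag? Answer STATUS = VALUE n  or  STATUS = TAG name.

cycle 1: issue MUL r0<-Mul1 // r0:Mul1,r1:7,r2:3,r3:5,r4:6,r5:7
cycle 2: issue SUB r0<-Add1 // r0:Add1,r1:7,r2:3,r3:5,r4:6,r5:7
cycle 3: issue SUB r5<-Add2 // r0:Add1,r1:7,r2:3,r3:5,r4:6,r5:Add2
cycle 4: stall // r0:Add1,r1:7,r2:3,r3:5,r4:6,r5:Add2
cycle 5: CDB Add2=-1; issue SUB r1<-Add2 // r0:Add1,r1:Add2,r2:3,r3:5,r4:6,r5:-1
cycle 6: CDB Mul1=18; stall // r0:Add1,r1:Add2,r2:3,r3:5,r4:6,r5:-1
cycle 7: CDB Add2=-2; issue SUB r5<-Add2 // r0:Add1,r1:-2,r2:3,r3:5,r4:6,r5:Add2
cycle 8: CDB Add1=13; issue MUL r5<-Mul1 // r0:13,r1:-2,r2:3,r3:5,r4:6,r5:Mul1
cycle 9: issue MUL r0<-Mul2 // r0:Mul2,r1:-2,r2:3,r3:5,r4:6,r5:Mul1
cycle 10: CDB Add2=-14; issue SUB r5<-Add1 // r0:Mul2,r1:-2,r2:3,r3:5,r4:6,r5:Add1
cycle 11: - // r0:Mul2,r1:-2,r2:3,r3:5,r4:6,r5:Add1
cycle 12: CDB Mul1=25 // r0:Mul2,r1:-2,r2:3,r3:5,r4:6,r5:Add1
cycle 13: CDB Mul2=-6 // r0:-6,r1:-2,r2:3,r3:5,r4:6,r5:Add1
cycle 14: - // r0:-6,r1:-2,r2:3,r3:5,r4:6,r5:Add1
cycle 15: CDB Add1=-9 // r0:-6,r1:-2,r2:3,r3:5,r4:6,r5:-9

STATUS = VALUE -9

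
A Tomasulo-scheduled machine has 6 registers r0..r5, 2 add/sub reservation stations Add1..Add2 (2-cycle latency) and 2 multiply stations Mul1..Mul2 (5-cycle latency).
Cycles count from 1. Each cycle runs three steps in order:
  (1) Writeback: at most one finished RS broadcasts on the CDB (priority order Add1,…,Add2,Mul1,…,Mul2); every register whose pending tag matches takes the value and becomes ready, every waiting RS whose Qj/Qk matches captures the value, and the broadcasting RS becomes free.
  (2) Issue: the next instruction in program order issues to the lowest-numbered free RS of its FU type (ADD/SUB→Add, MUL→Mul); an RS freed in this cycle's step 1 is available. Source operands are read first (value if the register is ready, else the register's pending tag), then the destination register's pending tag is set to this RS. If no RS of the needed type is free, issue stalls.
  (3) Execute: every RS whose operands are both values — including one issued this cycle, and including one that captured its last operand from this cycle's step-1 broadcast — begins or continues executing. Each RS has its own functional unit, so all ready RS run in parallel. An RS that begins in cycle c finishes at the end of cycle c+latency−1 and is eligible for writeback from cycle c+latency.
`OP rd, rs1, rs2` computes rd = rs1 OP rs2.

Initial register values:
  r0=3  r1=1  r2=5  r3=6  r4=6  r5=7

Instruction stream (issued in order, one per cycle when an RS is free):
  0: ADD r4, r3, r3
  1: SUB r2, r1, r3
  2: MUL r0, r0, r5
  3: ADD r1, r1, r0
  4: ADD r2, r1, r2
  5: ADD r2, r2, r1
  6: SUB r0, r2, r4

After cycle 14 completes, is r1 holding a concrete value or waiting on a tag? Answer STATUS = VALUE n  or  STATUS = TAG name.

STATUS = VALUE 22

c1: issue ADD r4<-Add1 | r0:3,r1:1,r2:5,r3:6,r4:Add1,r5:7
c2: issue SUB r2<-Add2 | r0:3,r1:1,r2:Add2,r3:6,r4:Add1,r5:7
c3: CDB Add1=12; issue MUL r0<-Mul1 | r0:Mul1,r1:1,r2:Add2,r3:6,r4:12,r5:7
c4: CDB Add2=-5; issue ADD r1<-Add1 | r0:Mul1,r1:Add1,r2:-5,r3:6,r4:12,r5:7
c5: issue ADD r2<-Add2 | r0:Mul1,r1:Add1,r2:Add2,r3:6,r4:12,r5:7
c6: stall | r0:Mul1,r1:Add1,r2:Add2,r3:6,r4:12,r5:7
c7: stall | r0:Mul1,r1:Add1,r2:Add2,r3:6,r4:12,r5:7
c8: CDB Mul1=21; stall | r0:21,r1:Add1,r2:Add2,r3:6,r4:12,r5:7
c9: stall | r0:21,r1:Add1,r2:Add2,r3:6,r4:12,r5:7
c10: CDB Add1=22; issue ADD r2<-Add1 | r0:21,r1:22,r2:Add1,r3:6,r4:12,r5:7
c11: stall | r0:21,r1:22,r2:Add1,r3:6,r4:12,r5:7
c12: CDB Add2=17; issue SUB r0<-Add2 | r0:Add2,r1:22,r2:Add1,r3:6,r4:12,r5:7
c13: - | r0:Add2,r1:22,r2:Add1,r3:6,r4:12,r5:7
c14: CDB Add1=39 | r0:Add2,r1:22,r2:39,r3:6,r4:12,r5:7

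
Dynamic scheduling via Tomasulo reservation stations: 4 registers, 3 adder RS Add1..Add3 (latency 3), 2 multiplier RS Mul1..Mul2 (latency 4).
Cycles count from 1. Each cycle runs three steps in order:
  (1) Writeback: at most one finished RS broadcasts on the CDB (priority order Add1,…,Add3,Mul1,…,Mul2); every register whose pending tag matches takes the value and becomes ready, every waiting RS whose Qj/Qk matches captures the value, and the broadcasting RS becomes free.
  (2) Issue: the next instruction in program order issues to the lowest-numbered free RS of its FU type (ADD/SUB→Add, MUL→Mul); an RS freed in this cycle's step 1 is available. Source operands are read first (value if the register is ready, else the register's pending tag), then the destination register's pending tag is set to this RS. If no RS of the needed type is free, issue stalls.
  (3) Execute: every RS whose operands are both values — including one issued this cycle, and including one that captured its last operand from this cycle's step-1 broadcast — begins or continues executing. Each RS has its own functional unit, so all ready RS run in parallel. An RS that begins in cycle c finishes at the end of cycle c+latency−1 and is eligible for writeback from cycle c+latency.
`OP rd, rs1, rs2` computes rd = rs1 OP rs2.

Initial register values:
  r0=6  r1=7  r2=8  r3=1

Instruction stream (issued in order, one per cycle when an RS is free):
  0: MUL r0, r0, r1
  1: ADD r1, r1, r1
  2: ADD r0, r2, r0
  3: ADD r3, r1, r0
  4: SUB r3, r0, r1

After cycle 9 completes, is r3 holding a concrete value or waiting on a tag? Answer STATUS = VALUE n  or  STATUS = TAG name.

c1: issue MUL r0<-Mul1 | r0:Mul1,r1:7,r2:8,r3:1
c2: issue ADD r1<-Add1 | r0:Mul1,r1:Add1,r2:8,r3:1
c3: issue ADD r0<-Add2 | r0:Add2,r1:Add1,r2:8,r3:1
c4: issue ADD r3<-Add3 | r0:Add2,r1:Add1,r2:8,r3:Add3
c5: CDB Add1=14; issue SUB r3<-Add1 | r0:Add2,r1:14,r2:8,r3:Add1
c6: CDB Mul1=42 | r0:Add2,r1:14,r2:8,r3:Add1
c7: - | r0:Add2,r1:14,r2:8,r3:Add1
c8: - | r0:Add2,r1:14,r2:8,r3:Add1
c9: CDB Add2=50 | r0:50,r1:14,r2:8,r3:Add1

STATUS = TAG Add1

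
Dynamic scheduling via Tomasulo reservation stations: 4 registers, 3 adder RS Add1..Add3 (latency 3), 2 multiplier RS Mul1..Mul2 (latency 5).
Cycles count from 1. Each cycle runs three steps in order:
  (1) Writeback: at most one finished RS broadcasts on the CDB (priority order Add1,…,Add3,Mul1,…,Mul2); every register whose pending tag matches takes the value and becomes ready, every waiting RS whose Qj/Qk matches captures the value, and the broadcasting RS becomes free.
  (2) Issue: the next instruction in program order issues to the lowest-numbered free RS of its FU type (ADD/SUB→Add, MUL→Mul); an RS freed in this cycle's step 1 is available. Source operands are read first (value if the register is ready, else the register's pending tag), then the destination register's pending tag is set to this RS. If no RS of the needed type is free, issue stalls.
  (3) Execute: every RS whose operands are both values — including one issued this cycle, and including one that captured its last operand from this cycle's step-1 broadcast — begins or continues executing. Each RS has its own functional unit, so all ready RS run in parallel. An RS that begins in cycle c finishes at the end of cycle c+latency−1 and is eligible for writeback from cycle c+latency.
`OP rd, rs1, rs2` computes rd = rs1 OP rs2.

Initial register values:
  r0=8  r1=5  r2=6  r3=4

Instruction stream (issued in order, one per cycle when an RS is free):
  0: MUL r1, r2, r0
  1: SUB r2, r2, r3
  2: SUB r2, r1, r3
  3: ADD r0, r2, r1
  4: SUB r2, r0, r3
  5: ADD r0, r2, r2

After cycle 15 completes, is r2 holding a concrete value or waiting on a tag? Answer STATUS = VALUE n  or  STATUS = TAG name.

STATUS = VALUE 88

cycle 1: issue MUL r1<-Mul1 // r0:8,r1:Mul1,r2:6,r3:4
cycle 2: issue SUB r2<-Add1 // r0:8,r1:Mul1,r2:Add1,r3:4
cycle 3: issue SUB r2<-Add2 // r0:8,r1:Mul1,r2:Add2,r3:4
cycle 4: issue ADD r0<-Add3 // r0:Add3,r1:Mul1,r2:Add2,r3:4
cycle 5: CDB Add1=2; issue SUB r2<-Add1 // r0:Add3,r1:Mul1,r2:Add1,r3:4
cycle 6: CDB Mul1=48; stall // r0:Add3,r1:48,r2:Add1,r3:4
cycle 7: stall // r0:Add3,r1:48,r2:Add1,r3:4
cycle 8: stall // r0:Add3,r1:48,r2:Add1,r3:4
cycle 9: CDB Add2=44; issue ADD r0<-Add2 // r0:Add2,r1:48,r2:Add1,r3:4
cycle 10: - // r0:Add2,r1:48,r2:Add1,r3:4
cycle 11: - // r0:Add2,r1:48,r2:Add1,r3:4
cycle 12: CDB Add3=92 // r0:Add2,r1:48,r2:Add1,r3:4
cycle 13: - // r0:Add2,r1:48,r2:Add1,r3:4
cycle 14: - // r0:Add2,r1:48,r2:Add1,r3:4
cycle 15: CDB Add1=88 // r0:Add2,r1:48,r2:88,r3:4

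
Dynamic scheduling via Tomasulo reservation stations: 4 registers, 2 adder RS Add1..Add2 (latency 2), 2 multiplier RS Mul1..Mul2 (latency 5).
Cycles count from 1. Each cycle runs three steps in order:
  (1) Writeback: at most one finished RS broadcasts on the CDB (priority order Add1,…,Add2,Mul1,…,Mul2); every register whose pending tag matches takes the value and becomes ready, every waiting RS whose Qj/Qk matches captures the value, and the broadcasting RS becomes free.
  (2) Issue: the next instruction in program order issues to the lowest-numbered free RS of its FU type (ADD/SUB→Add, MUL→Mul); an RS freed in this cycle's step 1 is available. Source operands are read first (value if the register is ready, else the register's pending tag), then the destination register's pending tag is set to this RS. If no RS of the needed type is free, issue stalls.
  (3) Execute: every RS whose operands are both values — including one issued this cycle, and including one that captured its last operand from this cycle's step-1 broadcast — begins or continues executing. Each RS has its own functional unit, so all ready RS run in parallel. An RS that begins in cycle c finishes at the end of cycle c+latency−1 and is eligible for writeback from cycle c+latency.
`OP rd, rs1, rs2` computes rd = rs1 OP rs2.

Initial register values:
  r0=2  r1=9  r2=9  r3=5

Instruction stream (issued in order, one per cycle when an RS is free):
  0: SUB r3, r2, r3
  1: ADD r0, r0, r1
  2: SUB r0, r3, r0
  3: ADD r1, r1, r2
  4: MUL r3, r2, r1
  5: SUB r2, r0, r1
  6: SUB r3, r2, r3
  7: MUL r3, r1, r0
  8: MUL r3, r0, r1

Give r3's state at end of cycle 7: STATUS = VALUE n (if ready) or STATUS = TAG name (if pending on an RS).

STATUS = TAG Add2

cycle 1: issue SUB r3<-Add1 // r0:2,r1:9,r2:9,r3:Add1
cycle 2: issue ADD r0<-Add2 // r0:Add2,r1:9,r2:9,r3:Add1
cycle 3: CDB Add1=4; issue SUB r0<-Add1 // r0:Add1,r1:9,r2:9,r3:4
cycle 4: CDB Add2=11; issue ADD r1<-Add2 // r0:Add1,r1:Add2,r2:9,r3:4
cycle 5: issue MUL r3<-Mul1 // r0:Add1,r1:Add2,r2:9,r3:Mul1
cycle 6: CDB Add1=-7; issue SUB r2<-Add1 // r0:-7,r1:Add2,r2:Add1,r3:Mul1
cycle 7: CDB Add2=18; issue SUB r3<-Add2 // r0:-7,r1:18,r2:Add1,r3:Add2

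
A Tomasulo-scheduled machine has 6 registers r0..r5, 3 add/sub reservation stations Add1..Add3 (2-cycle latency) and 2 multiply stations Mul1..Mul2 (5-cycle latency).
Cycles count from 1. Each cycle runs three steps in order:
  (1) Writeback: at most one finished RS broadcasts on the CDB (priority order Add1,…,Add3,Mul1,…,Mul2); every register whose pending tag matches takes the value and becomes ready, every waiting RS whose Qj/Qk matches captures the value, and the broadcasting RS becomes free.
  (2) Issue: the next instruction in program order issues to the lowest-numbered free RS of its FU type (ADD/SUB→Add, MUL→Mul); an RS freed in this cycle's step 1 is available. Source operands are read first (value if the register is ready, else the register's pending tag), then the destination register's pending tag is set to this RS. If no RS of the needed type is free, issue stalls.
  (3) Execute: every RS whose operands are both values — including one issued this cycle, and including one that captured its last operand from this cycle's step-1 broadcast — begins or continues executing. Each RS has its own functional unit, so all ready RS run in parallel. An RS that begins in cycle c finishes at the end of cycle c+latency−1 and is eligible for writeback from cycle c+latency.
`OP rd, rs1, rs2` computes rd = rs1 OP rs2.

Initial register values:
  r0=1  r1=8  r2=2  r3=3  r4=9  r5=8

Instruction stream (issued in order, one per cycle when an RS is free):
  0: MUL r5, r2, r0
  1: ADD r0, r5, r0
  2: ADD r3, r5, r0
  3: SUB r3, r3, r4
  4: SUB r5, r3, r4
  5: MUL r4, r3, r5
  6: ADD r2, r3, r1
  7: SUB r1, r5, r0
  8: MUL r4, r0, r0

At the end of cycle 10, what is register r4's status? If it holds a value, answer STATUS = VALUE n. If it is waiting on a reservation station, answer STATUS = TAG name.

c1: issue MUL r5<-Mul1 | r0:1,r1:8,r2:2,r3:3,r4:9,r5:Mul1
c2: issue ADD r0<-Add1 | r0:Add1,r1:8,r2:2,r3:3,r4:9,r5:Mul1
c3: issue ADD r3<-Add2 | r0:Add1,r1:8,r2:2,r3:Add2,r4:9,r5:Mul1
c4: issue SUB r3<-Add3 | r0:Add1,r1:8,r2:2,r3:Add3,r4:9,r5:Mul1
c5: stall | r0:Add1,r1:8,r2:2,r3:Add3,r4:9,r5:Mul1
c6: CDB Mul1=2; stall | r0:Add1,r1:8,r2:2,r3:Add3,r4:9,r5:2
c7: stall | r0:Add1,r1:8,r2:2,r3:Add3,r4:9,r5:2
c8: CDB Add1=3; issue SUB r5<-Add1 | r0:3,r1:8,r2:2,r3:Add3,r4:9,r5:Add1
c9: issue MUL r4<-Mul1 | r0:3,r1:8,r2:2,r3:Add3,r4:Mul1,r5:Add1
c10: CDB Add2=5; issue ADD r2<-Add2 | r0:3,r1:8,r2:Add2,r3:Add3,r4:Mul1,r5:Add1

STATUS = TAG Mul1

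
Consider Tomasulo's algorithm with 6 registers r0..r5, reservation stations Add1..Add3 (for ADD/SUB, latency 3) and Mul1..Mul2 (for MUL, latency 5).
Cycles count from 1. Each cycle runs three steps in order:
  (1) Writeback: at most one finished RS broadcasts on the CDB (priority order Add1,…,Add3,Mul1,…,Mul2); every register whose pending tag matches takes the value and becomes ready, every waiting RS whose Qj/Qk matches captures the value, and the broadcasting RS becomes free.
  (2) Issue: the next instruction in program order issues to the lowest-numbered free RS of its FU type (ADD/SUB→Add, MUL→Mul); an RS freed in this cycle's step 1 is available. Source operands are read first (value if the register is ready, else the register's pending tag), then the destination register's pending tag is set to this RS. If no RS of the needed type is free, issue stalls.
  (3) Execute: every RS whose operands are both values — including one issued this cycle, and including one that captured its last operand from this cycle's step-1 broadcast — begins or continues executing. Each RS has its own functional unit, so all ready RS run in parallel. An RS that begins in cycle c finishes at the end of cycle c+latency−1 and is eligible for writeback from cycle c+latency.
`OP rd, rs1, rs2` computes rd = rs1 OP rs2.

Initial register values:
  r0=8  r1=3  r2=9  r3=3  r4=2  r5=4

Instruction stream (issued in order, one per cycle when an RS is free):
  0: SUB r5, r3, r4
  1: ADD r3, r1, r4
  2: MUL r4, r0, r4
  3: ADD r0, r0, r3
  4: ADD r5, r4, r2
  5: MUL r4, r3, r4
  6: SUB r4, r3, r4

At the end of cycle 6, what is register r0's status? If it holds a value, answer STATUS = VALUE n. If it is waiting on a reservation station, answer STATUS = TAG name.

  c1: issue SUB r5<-Add1  regs: r0:8,r1:3,r2:9,r3:3,r4:2,r5:Add1
  c2: issue ADD r3<-Add2  regs: r0:8,r1:3,r2:9,r3:Add2,r4:2,r5:Add1
  c3: issue MUL r4<-Mul1  regs: r0:8,r1:3,r2:9,r3:Add2,r4:Mul1,r5:Add1
  c4: CDB Add1=1; issue ADD r0<-Add1  regs: r0:Add1,r1:3,r2:9,r3:Add2,r4:Mul1,r5:1
  c5: CDB Add2=5; issue ADD r5<-Add2  regs: r0:Add1,r1:3,r2:9,r3:5,r4:Mul1,r5:Add2
  c6: issue MUL r4<-Mul2  regs: r0:Add1,r1:3,r2:9,r3:5,r4:Mul2,r5:Add2

STATUS = TAG Add1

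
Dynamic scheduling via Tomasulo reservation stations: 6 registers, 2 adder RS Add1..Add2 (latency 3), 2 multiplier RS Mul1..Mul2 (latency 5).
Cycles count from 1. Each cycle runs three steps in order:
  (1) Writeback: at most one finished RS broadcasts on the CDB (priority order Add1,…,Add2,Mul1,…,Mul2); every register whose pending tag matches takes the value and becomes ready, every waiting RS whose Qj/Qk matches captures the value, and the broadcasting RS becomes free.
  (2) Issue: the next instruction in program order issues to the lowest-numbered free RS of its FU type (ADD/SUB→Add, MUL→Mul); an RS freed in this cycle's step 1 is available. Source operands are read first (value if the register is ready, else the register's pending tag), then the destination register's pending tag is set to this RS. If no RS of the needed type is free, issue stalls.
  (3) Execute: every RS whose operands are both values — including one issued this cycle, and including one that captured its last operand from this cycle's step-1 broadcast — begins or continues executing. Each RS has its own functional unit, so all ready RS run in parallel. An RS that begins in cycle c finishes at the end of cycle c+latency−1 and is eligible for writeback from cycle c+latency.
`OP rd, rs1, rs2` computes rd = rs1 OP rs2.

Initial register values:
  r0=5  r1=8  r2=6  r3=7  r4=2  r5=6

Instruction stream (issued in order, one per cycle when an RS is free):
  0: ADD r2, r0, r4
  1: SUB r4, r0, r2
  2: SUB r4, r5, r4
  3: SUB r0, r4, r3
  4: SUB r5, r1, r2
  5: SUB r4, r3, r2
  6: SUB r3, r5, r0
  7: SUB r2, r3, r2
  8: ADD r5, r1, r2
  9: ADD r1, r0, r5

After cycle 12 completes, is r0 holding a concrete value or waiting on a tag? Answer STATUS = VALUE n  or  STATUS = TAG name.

c1: issue ADD r2<-Add1 | r0:5,r1:8,r2:Add1,r3:7,r4:2,r5:6
c2: issue SUB r4<-Add2 | r0:5,r1:8,r2:Add1,r3:7,r4:Add2,r5:6
c3: stall | r0:5,r1:8,r2:Add1,r3:7,r4:Add2,r5:6
c4: CDB Add1=7; issue SUB r4<-Add1 | r0:5,r1:8,r2:7,r3:7,r4:Add1,r5:6
c5: stall | r0:5,r1:8,r2:7,r3:7,r4:Add1,r5:6
c6: stall | r0:5,r1:8,r2:7,r3:7,r4:Add1,r5:6
c7: CDB Add2=-2; issue SUB r0<-Add2 | r0:Add2,r1:8,r2:7,r3:7,r4:Add1,r5:6
c8: stall | r0:Add2,r1:8,r2:7,r3:7,r4:Add1,r5:6
c9: stall | r0:Add2,r1:8,r2:7,r3:7,r4:Add1,r5:6
c10: CDB Add1=8; issue SUB r5<-Add1 | r0:Add2,r1:8,r2:7,r3:7,r4:8,r5:Add1
c11: stall | r0:Add2,r1:8,r2:7,r3:7,r4:8,r5:Add1
c12: stall | r0:Add2,r1:8,r2:7,r3:7,r4:8,r5:Add1

STATUS = TAG Add2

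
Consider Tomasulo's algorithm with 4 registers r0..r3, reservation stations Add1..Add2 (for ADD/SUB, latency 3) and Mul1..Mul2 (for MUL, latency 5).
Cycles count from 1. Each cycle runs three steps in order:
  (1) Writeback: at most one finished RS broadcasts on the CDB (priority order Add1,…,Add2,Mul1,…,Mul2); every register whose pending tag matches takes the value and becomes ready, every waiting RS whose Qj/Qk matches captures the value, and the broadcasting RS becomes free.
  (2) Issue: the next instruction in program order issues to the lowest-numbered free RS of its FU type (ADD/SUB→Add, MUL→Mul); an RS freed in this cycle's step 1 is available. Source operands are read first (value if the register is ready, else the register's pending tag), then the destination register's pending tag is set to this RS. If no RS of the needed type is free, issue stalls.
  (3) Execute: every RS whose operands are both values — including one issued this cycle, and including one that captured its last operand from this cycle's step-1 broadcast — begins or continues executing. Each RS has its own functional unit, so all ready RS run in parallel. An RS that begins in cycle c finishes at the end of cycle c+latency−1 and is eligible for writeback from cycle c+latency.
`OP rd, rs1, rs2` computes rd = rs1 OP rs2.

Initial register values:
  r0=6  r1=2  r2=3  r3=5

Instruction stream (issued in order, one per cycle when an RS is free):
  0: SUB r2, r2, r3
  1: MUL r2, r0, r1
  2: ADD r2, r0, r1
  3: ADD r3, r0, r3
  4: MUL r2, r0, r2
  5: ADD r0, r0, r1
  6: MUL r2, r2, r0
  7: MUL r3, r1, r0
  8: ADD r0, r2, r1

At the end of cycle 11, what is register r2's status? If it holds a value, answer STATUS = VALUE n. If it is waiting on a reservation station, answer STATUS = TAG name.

STATUS = TAG Mul1

c1: issue SUB r2<-Add1 | r0:6,r1:2,r2:Add1,r3:5
c2: issue MUL r2<-Mul1 | r0:6,r1:2,r2:Mul1,r3:5
c3: issue ADD r2<-Add2 | r0:6,r1:2,r2:Add2,r3:5
c4: CDB Add1=-2; issue ADD r3<-Add1 | r0:6,r1:2,r2:Add2,r3:Add1
c5: issue MUL r2<-Mul2 | r0:6,r1:2,r2:Mul2,r3:Add1
c6: CDB Add2=8; issue ADD r0<-Add2 | r0:Add2,r1:2,r2:Mul2,r3:Add1
c7: CDB Add1=11; stall | r0:Add2,r1:2,r2:Mul2,r3:11
c8: CDB Mul1=12; issue MUL r2<-Mul1 | r0:Add2,r1:2,r2:Mul1,r3:11
c9: CDB Add2=8; stall | r0:8,r1:2,r2:Mul1,r3:11
c10: stall | r0:8,r1:2,r2:Mul1,r3:11
c11: CDB Mul2=48; issue MUL r3<-Mul2 | r0:8,r1:2,r2:Mul1,r3:Mul2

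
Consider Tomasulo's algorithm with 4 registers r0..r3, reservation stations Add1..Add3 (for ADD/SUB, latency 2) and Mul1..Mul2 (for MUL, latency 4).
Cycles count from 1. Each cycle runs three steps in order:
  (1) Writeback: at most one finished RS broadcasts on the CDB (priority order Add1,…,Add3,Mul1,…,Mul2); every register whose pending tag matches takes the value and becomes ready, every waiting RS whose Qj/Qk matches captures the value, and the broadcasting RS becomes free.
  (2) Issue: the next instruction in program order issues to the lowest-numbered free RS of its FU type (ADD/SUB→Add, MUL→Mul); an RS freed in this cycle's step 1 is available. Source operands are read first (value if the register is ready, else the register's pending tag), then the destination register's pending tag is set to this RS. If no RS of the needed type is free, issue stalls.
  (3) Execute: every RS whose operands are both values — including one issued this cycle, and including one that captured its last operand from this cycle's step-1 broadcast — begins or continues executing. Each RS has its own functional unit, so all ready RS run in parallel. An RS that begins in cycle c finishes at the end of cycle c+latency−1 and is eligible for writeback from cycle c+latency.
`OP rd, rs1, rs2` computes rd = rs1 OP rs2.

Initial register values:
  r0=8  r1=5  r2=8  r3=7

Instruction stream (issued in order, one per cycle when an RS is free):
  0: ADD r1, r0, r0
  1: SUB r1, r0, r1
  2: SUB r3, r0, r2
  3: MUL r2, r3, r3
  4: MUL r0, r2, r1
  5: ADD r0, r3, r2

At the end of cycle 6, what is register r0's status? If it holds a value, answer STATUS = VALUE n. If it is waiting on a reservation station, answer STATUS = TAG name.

cycle 1: issue ADD r1<-Add1 // r0:8,r1:Add1,r2:8,r3:7
cycle 2: issue SUB r1<-Add2 // r0:8,r1:Add2,r2:8,r3:7
cycle 3: CDB Add1=16; issue SUB r3<-Add1 // r0:8,r1:Add2,r2:8,r3:Add1
cycle 4: issue MUL r2<-Mul1 // r0:8,r1:Add2,r2:Mul1,r3:Add1
cycle 5: CDB Add1=0; issue MUL r0<-Mul2 // r0:Mul2,r1:Add2,r2:Mul1,r3:0
cycle 6: CDB Add2=-8; issue ADD r0<-Add1 // r0:Add1,r1:-8,r2:Mul1,r3:0

STATUS = TAG Add1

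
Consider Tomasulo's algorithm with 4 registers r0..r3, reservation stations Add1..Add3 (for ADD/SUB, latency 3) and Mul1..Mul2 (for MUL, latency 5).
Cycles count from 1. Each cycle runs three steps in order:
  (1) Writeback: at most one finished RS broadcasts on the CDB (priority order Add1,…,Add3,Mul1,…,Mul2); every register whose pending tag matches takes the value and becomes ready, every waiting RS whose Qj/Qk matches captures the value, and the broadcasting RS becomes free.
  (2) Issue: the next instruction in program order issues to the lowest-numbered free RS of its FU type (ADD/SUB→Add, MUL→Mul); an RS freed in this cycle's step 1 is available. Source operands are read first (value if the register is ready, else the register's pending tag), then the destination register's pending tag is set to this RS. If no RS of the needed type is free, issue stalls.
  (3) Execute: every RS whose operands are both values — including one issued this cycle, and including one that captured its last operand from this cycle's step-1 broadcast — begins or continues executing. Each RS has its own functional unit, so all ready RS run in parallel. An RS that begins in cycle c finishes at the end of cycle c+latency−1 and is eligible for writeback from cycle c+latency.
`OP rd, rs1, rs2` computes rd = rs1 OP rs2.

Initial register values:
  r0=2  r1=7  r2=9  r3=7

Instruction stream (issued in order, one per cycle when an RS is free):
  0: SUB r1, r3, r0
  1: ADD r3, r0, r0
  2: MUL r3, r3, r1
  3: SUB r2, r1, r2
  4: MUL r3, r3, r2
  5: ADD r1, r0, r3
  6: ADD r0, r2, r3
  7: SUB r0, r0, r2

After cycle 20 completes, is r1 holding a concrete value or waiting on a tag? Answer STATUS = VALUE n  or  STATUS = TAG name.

STATUS = VALUE -78

c1: issue SUB r1<-Add1 | r0:2,r1:Add1,r2:9,r3:7
c2: issue ADD r3<-Add2 | r0:2,r1:Add1,r2:9,r3:Add2
c3: issue MUL r3<-Mul1 | r0:2,r1:Add1,r2:9,r3:Mul1
c4: CDB Add1=5; issue SUB r2<-Add1 | r0:2,r1:5,r2:Add1,r3:Mul1
c5: CDB Add2=4; issue MUL r3<-Mul2 | r0:2,r1:5,r2:Add1,r3:Mul2
c6: issue ADD r1<-Add2 | r0:2,r1:Add2,r2:Add1,r3:Mul2
c7: CDB Add1=-4; issue ADD r0<-Add1 | r0:Add1,r1:Add2,r2:-4,r3:Mul2
c8: issue SUB r0<-Add3 | r0:Add3,r1:Add2,r2:-4,r3:Mul2
c9: - | r0:Add3,r1:Add2,r2:-4,r3:Mul2
c10: CDB Mul1=20 | r0:Add3,r1:Add2,r2:-4,r3:Mul2
c11: - | r0:Add3,r1:Add2,r2:-4,r3:Mul2
c12: - | r0:Add3,r1:Add2,r2:-4,r3:Mul2
c13: - | r0:Add3,r1:Add2,r2:-4,r3:Mul2
c14: - | r0:Add3,r1:Add2,r2:-4,r3:Mul2
c15: CDB Mul2=-80 | r0:Add3,r1:Add2,r2:-4,r3:-80
c16: - | r0:Add3,r1:Add2,r2:-4,r3:-80
c17: - | r0:Add3,r1:Add2,r2:-4,r3:-80
c18: CDB Add1=-84 | r0:Add3,r1:Add2,r2:-4,r3:-80
c19: CDB Add2=-78 | r0:Add3,r1:-78,r2:-4,r3:-80
c20: - | r0:Add3,r1:-78,r2:-4,r3:-80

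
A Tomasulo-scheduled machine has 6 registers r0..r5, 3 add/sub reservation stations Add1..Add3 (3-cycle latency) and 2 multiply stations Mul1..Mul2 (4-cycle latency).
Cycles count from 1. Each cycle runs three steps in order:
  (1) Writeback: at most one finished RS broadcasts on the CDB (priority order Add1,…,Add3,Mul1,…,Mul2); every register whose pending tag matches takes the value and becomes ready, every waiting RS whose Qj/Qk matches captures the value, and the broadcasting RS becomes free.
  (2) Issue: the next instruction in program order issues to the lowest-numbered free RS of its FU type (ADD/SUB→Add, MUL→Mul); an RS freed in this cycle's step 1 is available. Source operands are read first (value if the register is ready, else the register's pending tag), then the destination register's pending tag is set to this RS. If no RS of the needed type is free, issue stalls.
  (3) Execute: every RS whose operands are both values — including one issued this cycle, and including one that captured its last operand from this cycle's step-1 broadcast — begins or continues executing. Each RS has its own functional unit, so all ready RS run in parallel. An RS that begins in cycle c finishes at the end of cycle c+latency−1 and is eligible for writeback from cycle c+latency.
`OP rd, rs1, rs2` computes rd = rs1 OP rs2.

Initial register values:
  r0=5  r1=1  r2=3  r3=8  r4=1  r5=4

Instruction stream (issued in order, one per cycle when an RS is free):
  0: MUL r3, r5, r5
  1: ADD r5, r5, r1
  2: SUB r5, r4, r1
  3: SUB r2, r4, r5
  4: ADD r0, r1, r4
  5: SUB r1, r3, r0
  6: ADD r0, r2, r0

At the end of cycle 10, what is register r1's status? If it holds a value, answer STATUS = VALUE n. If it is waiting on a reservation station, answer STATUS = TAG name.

STATUS = TAG Add2

  c1: issue MUL r3<-Mul1  regs: r0:5,r1:1,r2:3,r3:Mul1,r4:1,r5:4
  c2: issue ADD r5<-Add1  regs: r0:5,r1:1,r2:3,r3:Mul1,r4:1,r5:Add1
  c3: issue SUB r5<-Add2  regs: r0:5,r1:1,r2:3,r3:Mul1,r4:1,r5:Add2
  c4: issue SUB r2<-Add3  regs: r0:5,r1:1,r2:Add3,r3:Mul1,r4:1,r5:Add2
  c5: CDB Add1=5; issue ADD r0<-Add1  regs: r0:Add1,r1:1,r2:Add3,r3:Mul1,r4:1,r5:Add2
  c6: CDB Add2=0; issue SUB r1<-Add2  regs: r0:Add1,r1:Add2,r2:Add3,r3:Mul1,r4:1,r5:0
  c7: CDB Mul1=16; stall  regs: r0:Add1,r1:Add2,r2:Add3,r3:16,r4:1,r5:0
  c8: CDB Add1=2; issue ADD r0<-Add1  regs: r0:Add1,r1:Add2,r2:Add3,r3:16,r4:1,r5:0
  c9: CDB Add3=1  regs: r0:Add1,r1:Add2,r2:1,r3:16,r4:1,r5:0
  c10: -  regs: r0:Add1,r1:Add2,r2:1,r3:16,r4:1,r5:0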